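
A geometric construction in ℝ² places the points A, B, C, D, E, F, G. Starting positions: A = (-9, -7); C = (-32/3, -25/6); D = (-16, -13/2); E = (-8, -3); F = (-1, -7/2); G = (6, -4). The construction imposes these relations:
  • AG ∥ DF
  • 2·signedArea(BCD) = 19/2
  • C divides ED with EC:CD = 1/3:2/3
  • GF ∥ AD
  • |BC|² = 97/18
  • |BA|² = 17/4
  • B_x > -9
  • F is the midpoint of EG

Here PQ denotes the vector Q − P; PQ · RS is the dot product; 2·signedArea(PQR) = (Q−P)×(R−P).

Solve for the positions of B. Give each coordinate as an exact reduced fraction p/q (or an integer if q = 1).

B = (-17/2, -5)

1. B_x = -17/2  [line 7/3·x + -16/3·y + -41/6 = 0 ∩ |BA|² = 17/4]
2. B_y = -5  [line 7/3·x + -16/3·y + -41/6 = 0 ∩ |BA|² = 17/4]
   → B = (-17/2, -5)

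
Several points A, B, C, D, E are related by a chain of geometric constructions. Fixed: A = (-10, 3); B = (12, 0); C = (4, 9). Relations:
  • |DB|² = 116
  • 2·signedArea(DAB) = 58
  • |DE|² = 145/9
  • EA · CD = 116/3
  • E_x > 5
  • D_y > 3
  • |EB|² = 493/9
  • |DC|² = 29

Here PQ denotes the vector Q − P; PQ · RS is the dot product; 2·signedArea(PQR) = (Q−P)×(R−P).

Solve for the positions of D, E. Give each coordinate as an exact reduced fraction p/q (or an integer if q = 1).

1. D_x = 2  [line 3·x + 22·y + -94 = 0 ∩ |DB|² = 116]
2. D_y = 4  [line 3·x + 22·y + -94 = 0 ∩ |DB|² = 116]
   → D = (2, 4)
3. E_x = 6  [line 2·x + 5·y + -101/3 = 0 ∩ |DE|² = 145/9]
4. E_y = 13/3  [line 2·x + 5·y + -101/3 = 0 ∩ |DE|² = 145/9]
   → E = (6, 13/3)

D = (2, 4)
E = (6, 13/3)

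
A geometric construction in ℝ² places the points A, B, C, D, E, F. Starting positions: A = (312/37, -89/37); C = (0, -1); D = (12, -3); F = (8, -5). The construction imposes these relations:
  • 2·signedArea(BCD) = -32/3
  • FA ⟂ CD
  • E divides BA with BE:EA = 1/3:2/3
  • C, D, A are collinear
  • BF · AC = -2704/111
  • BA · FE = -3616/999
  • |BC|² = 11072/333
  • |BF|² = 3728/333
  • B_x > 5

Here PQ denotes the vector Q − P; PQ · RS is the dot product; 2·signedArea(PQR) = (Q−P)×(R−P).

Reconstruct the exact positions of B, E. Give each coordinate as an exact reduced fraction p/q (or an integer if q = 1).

B = (608/111, -311/111)
E = (2152/333, -889/333)

1. B_x = 608/111  [BF · AC = -2704/111 ∩ 2·signedArea(BCD) = -32/3]
2. B_y = -311/111  [BF · AC = -2704/111 ∩ 2·signedArea(BCD) = -32/3]
   → B = (608/111, -311/111)
3. E_x = 2152/333  [E divides BA with BE:EA = 1/3:2/3]
4. E_y = -889/333  [E divides BA with BE:EA = 1/3:2/3]
   → E = (2152/333, -889/333)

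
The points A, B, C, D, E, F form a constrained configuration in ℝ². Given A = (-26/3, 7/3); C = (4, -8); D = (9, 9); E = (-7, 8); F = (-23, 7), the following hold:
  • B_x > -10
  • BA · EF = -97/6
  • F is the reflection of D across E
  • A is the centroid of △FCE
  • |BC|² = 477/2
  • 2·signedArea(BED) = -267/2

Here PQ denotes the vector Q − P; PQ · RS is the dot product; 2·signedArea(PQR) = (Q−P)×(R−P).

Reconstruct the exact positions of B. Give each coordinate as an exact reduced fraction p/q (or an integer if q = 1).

B = (-19/2, -1/2)

1. B_x = -19/2  [2·signedArea(BED) = -267/2 ∩ BA · EF = -97/6]
2. B_y = -1/2  [2·signedArea(BED) = -267/2 ∩ BA · EF = -97/6]
   → B = (-19/2, -1/2)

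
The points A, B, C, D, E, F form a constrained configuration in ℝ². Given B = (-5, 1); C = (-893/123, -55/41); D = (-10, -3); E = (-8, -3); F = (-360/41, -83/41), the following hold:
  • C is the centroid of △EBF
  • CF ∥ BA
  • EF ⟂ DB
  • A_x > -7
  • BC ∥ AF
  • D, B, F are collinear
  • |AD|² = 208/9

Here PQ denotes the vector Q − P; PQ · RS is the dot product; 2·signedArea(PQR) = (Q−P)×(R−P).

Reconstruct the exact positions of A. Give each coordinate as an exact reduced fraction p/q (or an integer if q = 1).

A = (-802/123, 13/41)

1. A_x = -802/123  [BC ∥ AF ∩ CF ∥ BA]
2. A_y = 13/41  [BC ∥ AF ∩ CF ∥ BA]
   → A = (-802/123, 13/41)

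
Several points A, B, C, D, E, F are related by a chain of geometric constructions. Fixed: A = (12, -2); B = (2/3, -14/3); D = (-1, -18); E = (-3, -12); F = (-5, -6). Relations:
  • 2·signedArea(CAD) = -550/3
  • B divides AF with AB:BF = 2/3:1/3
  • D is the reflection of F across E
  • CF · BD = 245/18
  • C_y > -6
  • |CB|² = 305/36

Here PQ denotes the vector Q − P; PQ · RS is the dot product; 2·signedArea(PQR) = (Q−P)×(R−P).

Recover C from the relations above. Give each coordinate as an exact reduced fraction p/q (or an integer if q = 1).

1. C_x = -13/6  [CF · BD = 245/18 ∩ 2·signedArea(CAD) = -550/3]
2. C_y = -16/3  [CF · BD = 245/18 ∩ 2·signedArea(CAD) = -550/3]
   → C = (-13/6, -16/3)

C = (-13/6, -16/3)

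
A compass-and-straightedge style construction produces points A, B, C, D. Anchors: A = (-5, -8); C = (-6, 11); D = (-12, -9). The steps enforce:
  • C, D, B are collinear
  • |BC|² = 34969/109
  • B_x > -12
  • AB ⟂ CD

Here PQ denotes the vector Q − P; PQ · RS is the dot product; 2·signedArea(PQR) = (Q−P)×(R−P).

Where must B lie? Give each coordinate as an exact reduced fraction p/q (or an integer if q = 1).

1. B_x = -1215/109  [C, D, B are collinear ∩ AB ⟂ CD]
2. B_y = -671/109  [C, D, B are collinear ∩ AB ⟂ CD]
   → B = (-1215/109, -671/109)

B = (-1215/109, -671/109)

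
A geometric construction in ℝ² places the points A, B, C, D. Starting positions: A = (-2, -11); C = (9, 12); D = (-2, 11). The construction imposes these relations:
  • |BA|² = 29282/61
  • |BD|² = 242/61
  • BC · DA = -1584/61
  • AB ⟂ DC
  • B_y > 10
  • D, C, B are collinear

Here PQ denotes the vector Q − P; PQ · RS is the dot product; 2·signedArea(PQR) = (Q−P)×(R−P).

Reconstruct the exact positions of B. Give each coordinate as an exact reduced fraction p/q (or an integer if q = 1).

B = (-243/61, 660/61)

1. B_x = -243/61  [D, C, B are collinear ∩ AB ⟂ DC]
2. B_y = 660/61  [D, C, B are collinear ∩ AB ⟂ DC]
   → B = (-243/61, 660/61)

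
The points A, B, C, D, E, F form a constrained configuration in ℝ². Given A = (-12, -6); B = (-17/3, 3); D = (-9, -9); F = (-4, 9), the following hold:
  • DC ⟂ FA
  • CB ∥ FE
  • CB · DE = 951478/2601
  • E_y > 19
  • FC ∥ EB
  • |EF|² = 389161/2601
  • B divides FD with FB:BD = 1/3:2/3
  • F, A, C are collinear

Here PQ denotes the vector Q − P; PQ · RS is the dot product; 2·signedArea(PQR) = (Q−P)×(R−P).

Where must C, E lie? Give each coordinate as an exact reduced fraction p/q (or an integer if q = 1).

1. C_x = -3636/289  [F, A, C are collinear ∩ DC ⟂ FA]
2. C_y = -2049/289  [F, A, C are collinear ∩ DC ⟂ FA]
   → C = (-3636/289, -2049/289)
3. E_x = 2527/867  [FC ∥ EB ∩ CB ∥ FE]
4. E_y = 5517/289  [FC ∥ EB ∩ CB ∥ FE]
   → E = (2527/867, 5517/289)

C = (-3636/289, -2049/289)
E = (2527/867, 5517/289)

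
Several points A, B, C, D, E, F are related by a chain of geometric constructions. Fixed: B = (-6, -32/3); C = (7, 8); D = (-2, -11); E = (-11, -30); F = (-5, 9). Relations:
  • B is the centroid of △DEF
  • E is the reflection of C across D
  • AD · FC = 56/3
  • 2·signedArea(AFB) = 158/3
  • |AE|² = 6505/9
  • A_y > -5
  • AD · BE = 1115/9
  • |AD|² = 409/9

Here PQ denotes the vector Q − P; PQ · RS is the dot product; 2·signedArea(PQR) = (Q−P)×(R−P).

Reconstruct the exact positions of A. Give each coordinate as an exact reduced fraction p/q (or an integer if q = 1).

A = (-3, -13/3)

1. A_x = -3  [2·signedArea(AFB) = 158/3 ∩ AD · FC = 56/3]
2. A_y = -13/3  [2·signedArea(AFB) = 158/3 ∩ AD · FC = 56/3]
   → A = (-3, -13/3)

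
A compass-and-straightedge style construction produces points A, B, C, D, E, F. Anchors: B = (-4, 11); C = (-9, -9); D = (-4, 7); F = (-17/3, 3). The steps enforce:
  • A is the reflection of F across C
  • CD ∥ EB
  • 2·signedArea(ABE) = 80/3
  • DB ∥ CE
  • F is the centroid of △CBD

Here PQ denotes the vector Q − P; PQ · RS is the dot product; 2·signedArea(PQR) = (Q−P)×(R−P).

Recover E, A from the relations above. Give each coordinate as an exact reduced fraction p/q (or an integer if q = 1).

1. E_x = -9  [CD ∥ EB ∩ DB ∥ CE]
2. E_y = -5  [CD ∥ EB ∩ DB ∥ CE]
   → E = (-9, -5)
3. A_x = -37/3  [A is the reflection of F across C]
4. A_y = -21  [A is the reflection of F across C]
   → A = (-37/3, -21)

A = (-37/3, -21)
E = (-9, -5)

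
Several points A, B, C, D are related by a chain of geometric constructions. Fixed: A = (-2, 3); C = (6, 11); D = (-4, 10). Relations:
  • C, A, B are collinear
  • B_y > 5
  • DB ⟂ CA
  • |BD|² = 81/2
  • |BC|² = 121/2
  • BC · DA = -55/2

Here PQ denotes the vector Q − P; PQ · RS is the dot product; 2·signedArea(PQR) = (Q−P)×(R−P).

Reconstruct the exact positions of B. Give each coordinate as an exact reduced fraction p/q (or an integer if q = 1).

1. B_x = 1/2  [C, A, B are collinear ∩ DB ⟂ CA]
2. B_y = 11/2  [C, A, B are collinear ∩ DB ⟂ CA]
   → B = (1/2, 11/2)

B = (1/2, 11/2)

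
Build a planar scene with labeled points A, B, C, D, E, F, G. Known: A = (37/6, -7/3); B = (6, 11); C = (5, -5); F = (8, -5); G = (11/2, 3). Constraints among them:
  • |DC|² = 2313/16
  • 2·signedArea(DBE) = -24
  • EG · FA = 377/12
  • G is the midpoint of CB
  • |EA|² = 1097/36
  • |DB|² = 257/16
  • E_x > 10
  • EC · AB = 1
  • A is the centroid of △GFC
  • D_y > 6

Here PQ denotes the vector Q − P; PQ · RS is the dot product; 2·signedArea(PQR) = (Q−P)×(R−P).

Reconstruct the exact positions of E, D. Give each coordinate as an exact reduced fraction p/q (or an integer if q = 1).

D = (23/4, 7)
E = (11, -5)

1. E_x = 11  [EG · FA = 377/12 ∩ EC · AB = 1]
2. E_y = -5  [EG · FA = 377/12 ∩ EC · AB = 1]
   → E = (11, -5)
3. D_x = 23/4  [line 16·x + 5·y + -127 = 0 ∩ |DC|² = 2313/16]
4. D_y = 7  [line 16·x + 5·y + -127 = 0 ∩ |DC|² = 2313/16]
   → D = (23/4, 7)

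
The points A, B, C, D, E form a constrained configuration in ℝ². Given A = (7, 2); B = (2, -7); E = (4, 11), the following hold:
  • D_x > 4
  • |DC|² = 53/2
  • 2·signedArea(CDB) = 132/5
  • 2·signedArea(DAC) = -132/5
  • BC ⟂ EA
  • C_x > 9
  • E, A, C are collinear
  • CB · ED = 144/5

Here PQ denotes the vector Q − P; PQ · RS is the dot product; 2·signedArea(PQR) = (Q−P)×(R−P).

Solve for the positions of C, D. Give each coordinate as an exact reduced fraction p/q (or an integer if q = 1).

1. C_x = 46/5  [E, A, C are collinear ∩ BC ⟂ EA]
2. C_y = -23/5  [E, A, C are collinear ∩ BC ⟂ EA]
   → C = (46/5, -23/5)
3. D_x = 9/2  [2·signedArea(DAC) = -132/5 ∩ 2·signedArea(CDB) = 132/5]
4. D_y = -5/2  [2·signedArea(DAC) = -132/5 ∩ 2·signedArea(CDB) = 132/5]
   → D = (9/2, -5/2)

C = (46/5, -23/5)
D = (9/2, -5/2)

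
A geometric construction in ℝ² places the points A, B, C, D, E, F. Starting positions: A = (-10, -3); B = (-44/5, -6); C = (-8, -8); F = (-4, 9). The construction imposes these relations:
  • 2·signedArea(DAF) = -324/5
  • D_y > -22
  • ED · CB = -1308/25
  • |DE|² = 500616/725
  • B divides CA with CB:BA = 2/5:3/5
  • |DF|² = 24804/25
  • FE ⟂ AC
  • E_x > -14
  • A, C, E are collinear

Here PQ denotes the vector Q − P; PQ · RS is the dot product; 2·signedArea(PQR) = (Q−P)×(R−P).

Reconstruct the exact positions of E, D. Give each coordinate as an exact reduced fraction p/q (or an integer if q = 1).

1. E_x = -386/29  [A, C, E are collinear ∩ FE ⟂ AC]
2. E_y = 153/29  [A, C, E are collinear ∩ FE ⟂ AC]
   → E = (-386/29, 153/29)
3. D_x = -68/5  [2·signedArea(DAF) = -324/5 ∩ ED · CB = -1308/25]
4. D_y = -21  [2·signedArea(DAF) = -324/5 ∩ ED · CB = -1308/25]
   → D = (-68/5, -21)

D = (-68/5, -21)
E = (-386/29, 153/29)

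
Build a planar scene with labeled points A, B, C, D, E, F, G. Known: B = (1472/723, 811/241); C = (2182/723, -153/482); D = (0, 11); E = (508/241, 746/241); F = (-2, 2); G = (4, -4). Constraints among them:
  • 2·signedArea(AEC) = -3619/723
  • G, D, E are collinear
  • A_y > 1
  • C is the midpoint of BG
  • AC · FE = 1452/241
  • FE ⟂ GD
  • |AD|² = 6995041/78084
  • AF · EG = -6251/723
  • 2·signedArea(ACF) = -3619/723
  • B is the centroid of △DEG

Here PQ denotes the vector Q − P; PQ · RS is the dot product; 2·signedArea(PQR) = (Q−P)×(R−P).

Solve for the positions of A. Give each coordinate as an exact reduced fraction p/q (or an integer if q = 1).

1. A_x = 2260/2169  [AC · FE = 1452/241 ∩ 2·signedArea(ACF) = -3619/723]
2. A_y = 2303/1446  [AC · FE = 1452/241 ∩ 2·signedArea(ACF) = -3619/723]
   → A = (2260/2169, 2303/1446)

A = (2260/2169, 2303/1446)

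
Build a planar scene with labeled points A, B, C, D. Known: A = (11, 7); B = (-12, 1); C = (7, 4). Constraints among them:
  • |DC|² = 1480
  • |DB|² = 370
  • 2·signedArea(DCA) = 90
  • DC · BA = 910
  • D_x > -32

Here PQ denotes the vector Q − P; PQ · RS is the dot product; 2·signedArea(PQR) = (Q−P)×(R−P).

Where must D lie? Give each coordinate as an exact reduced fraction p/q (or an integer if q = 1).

D = (-31, -2)

1. D_x = -31  [2·signedArea(DCA) = 90 ∩ DC · BA = 910]
2. D_y = -2  [2·signedArea(DCA) = 90 ∩ DC · BA = 910]
   → D = (-31, -2)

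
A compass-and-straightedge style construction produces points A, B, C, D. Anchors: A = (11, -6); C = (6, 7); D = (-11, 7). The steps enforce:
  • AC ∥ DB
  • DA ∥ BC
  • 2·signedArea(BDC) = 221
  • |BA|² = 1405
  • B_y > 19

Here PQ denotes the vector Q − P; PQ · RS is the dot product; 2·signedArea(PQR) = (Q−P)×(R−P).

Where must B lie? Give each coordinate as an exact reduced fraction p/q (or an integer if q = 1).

1. B_x = -16  [DA ∥ BC ∩ AC ∥ DB]
2. B_y = 20  [DA ∥ BC ∩ AC ∥ DB]
   → B = (-16, 20)

B = (-16, 20)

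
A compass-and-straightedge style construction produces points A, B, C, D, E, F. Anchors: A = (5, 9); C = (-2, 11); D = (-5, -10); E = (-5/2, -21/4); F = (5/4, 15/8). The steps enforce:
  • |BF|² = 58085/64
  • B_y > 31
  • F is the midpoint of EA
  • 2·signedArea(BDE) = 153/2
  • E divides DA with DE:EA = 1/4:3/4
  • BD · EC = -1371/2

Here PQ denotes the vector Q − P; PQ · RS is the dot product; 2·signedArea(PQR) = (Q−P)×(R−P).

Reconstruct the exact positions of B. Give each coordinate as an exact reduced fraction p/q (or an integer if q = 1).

1. B_x = 1  [2·signedArea(BDE) = 153/2 ∩ BD · EC = -1371/2]
2. B_y = 32  [2·signedArea(BDE) = 153/2 ∩ BD · EC = -1371/2]
   → B = (1, 32)

B = (1, 32)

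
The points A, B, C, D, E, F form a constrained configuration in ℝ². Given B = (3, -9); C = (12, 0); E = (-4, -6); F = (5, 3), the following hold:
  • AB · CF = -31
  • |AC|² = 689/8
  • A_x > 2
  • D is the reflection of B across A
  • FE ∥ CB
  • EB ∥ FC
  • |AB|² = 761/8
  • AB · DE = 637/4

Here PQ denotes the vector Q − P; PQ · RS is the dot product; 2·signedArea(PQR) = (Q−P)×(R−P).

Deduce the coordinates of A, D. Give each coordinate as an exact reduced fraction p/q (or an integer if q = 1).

1. A_x = 11/4  [line 7·x + -3·y + -17 = 0 ∩ |AB|² = 761/8]
2. A_y = 3/4  [line 7·x + -3·y + -17 = 0 ∩ |AB|² = 761/8]
   → A = (11/4, 3/4)
3. D_x = 5/2  [AB · DE = 637/4 ∩ D is the reflection of B across A]
4. D_y = 21/2  [AB · DE = 637/4 ∩ D is the reflection of B across A]
   → D = (5/2, 21/2)

A = (11/4, 3/4)
D = (5/2, 21/2)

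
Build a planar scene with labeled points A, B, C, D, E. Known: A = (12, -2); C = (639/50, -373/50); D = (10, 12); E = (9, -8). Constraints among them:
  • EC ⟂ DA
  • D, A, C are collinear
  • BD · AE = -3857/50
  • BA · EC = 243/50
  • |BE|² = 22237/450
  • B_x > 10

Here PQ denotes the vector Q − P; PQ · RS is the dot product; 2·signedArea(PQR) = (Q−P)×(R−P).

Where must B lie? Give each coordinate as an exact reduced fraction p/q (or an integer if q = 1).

1. B_x = 1589/150  [BA · EC = 243/50 ∩ BD · AE = -3857/50]
2. B_y = -173/150  [BA · EC = 243/50 ∩ BD · AE = -3857/50]
   → B = (1589/150, -173/150)

B = (1589/150, -173/150)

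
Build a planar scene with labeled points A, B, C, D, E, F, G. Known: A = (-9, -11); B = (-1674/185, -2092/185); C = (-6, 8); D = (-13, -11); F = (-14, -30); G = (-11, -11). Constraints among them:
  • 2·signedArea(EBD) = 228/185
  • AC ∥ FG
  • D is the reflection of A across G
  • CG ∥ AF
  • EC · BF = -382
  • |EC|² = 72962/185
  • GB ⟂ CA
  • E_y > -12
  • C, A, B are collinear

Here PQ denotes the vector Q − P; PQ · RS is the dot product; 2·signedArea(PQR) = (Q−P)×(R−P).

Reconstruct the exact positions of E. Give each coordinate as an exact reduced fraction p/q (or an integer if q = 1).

E = (-1683/185, -2149/185)

1. E_x = -1683/185  [2·signedArea(EBD) = 228/185 ∩ EC · BF = -382]
2. E_y = -2149/185  [2·signedArea(EBD) = 228/185 ∩ EC · BF = -382]
   → E = (-1683/185, -2149/185)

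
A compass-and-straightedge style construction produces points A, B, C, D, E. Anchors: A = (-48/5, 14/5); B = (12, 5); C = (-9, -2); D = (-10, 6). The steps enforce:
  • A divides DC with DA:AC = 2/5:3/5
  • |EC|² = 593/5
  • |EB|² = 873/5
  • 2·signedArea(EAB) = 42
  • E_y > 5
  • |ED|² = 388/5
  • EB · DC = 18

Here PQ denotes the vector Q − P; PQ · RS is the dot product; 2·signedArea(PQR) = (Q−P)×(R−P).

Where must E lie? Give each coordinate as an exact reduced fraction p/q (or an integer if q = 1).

1. E_x = -6/5  [2·signedArea(EAB) = 42 ∩ EB · DC = 18]
2. E_y = 28/5  [2·signedArea(EAB) = 42 ∩ EB · DC = 18]
   → E = (-6/5, 28/5)

E = (-6/5, 28/5)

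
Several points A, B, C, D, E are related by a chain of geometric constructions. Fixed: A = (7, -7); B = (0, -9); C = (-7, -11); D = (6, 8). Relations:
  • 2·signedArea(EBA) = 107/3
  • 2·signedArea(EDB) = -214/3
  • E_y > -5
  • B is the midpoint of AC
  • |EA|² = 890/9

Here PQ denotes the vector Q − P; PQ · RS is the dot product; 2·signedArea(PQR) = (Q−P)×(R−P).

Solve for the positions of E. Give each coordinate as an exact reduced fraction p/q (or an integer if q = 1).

E = (-8/3, -14/3)

1. E_x = -8/3  [2·signedArea(EBA) = 107/3 ∩ 2·signedArea(EDB) = -214/3]
2. E_y = -14/3  [2·signedArea(EBA) = 107/3 ∩ 2·signedArea(EDB) = -214/3]
   → E = (-8/3, -14/3)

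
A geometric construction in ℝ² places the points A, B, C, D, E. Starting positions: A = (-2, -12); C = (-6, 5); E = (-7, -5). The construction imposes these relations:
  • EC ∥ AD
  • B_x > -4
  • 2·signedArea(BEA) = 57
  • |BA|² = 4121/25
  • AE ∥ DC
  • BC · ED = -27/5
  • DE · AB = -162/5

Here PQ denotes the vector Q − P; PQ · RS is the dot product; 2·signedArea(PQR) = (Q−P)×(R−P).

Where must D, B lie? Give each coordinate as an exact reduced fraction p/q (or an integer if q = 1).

B = (-3, 4/5)
D = (-1, -2)

1. D_x = -1  [AE ∥ DC ∩ EC ∥ AD]
2. D_y = -2  [AE ∥ DC ∩ EC ∥ AD]
   → D = (-1, -2)
3. B_x = -3  [BC · ED = -27/5 ∩ 2·signedArea(BEA) = 57]
4. B_y = 4/5  [BC · ED = -27/5 ∩ 2·signedArea(BEA) = 57]
   → B = (-3, 4/5)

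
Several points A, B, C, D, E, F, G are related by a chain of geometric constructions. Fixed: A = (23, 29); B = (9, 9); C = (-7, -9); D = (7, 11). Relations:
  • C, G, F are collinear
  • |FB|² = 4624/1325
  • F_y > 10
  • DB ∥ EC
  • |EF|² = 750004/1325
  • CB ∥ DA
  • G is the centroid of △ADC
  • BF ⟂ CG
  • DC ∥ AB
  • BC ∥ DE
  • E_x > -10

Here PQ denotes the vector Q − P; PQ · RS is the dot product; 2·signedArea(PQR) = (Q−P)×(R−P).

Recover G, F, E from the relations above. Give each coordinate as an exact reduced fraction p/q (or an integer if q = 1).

1. G_x = 23/3  [G is the centroid of △ADC]
2. G_y = 31/3  [G is the centroid of △ADC]
   → G = (23/3, 31/3)
3. F_x = 9953/1325  [C, G, F are collinear ∩ BF ⟂ CG]
4. F_y = 13421/1325  [C, G, F are collinear ∩ BF ⟂ CG]
   → F = (9953/1325, 13421/1325)
5. E_x = -9  [DB ∥ EC ∩ BC ∥ DE]
6. E_y = -7  [DB ∥ EC ∩ BC ∥ DE]
   → E = (-9, -7)

E = (-9, -7)
F = (9953/1325, 13421/1325)
G = (23/3, 31/3)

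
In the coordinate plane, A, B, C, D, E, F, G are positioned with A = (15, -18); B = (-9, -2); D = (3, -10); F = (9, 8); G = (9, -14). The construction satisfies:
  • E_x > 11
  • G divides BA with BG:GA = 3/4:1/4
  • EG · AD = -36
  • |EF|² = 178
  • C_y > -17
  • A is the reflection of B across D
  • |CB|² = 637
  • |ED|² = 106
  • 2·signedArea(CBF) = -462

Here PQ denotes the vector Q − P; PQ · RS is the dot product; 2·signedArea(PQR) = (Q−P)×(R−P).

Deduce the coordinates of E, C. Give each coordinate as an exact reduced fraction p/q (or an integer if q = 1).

C = (12, -16)
E = (12, -5)

1. E_x = 12  [line 12·x + -8·y + -184 = 0 ∩ |ED|² = 106]
2. E_y = -5  [line 12·x + -8·y + -184 = 0 ∩ |ED|² = 106]
   → E = (12, -5)
3. C_x = 12  [line -10·x + 18·y + 408 = 0 ∩ |CB|² = 637]
4. C_y = -16  [line -10·x + 18·y + 408 = 0 ∩ |CB|² = 637]
   → C = (12, -16)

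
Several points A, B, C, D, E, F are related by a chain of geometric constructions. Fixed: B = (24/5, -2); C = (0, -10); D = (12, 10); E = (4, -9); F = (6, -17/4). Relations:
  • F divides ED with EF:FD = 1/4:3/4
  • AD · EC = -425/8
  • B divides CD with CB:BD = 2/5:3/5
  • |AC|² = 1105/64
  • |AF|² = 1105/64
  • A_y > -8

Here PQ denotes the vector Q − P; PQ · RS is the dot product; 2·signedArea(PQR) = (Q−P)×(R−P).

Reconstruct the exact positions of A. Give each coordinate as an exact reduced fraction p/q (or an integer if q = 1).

A = (3, -57/8)

1. A_x = 3  [line 4·x + 1·y + -39/8 = 0 ∩ |AC|² = 1105/64]
2. A_y = -57/8  [line 4·x + 1·y + -39/8 = 0 ∩ |AC|² = 1105/64]
   → A = (3, -57/8)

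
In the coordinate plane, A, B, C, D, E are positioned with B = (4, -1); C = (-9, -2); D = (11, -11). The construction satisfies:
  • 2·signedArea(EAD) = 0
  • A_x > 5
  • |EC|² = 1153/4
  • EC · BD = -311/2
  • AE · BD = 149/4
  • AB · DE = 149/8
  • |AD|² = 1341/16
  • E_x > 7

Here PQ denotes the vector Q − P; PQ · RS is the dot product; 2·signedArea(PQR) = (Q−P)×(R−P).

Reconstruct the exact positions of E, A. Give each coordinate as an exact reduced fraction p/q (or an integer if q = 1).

A = (23/4, -7/2)
E = (15/2, -6)

1. E_x = 15/2  [line -7·x + 10·y + 225/2 = 0 ∩ |EC|² = 1153/4]
2. E_y = -6  [line -7·x + 10·y + 225/2 = 0 ∩ |EC|² = 1153/4]
   → E = (15/2, -6)
3. A_x = 23/4  [2·signedArea(EAD) = 0 ∩ AE · BD = 149/4]
4. A_y = -7/2  [2·signedArea(EAD) = 0 ∩ AE · BD = 149/4]
   → A = (23/4, -7/2)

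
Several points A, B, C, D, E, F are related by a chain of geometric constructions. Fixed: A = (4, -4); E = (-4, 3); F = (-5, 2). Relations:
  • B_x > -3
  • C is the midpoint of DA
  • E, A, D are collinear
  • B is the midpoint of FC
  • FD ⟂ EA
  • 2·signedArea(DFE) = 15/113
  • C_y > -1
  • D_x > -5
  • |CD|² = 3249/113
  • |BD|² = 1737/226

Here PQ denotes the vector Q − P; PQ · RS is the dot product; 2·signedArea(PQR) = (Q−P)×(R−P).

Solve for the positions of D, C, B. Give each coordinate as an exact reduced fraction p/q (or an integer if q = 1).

1. D_x = -460/113  [E, A, D are collinear ∩ FD ⟂ EA]
2. D_y = 346/113  [E, A, D are collinear ∩ FD ⟂ EA]
   → D = (-460/113, 346/113)
3. C_x = -4/113  [C is the midpoint of DA]
4. C_y = -53/113  [C is the midpoint of DA]
   → C = (-4/113, -53/113)
5. B_x = -569/226  [B is the midpoint of FC]
6. B_y = 173/226  [B is the midpoint of FC]
   → B = (-569/226, 173/226)

B = (-569/226, 173/226)
C = (-4/113, -53/113)
D = (-460/113, 346/113)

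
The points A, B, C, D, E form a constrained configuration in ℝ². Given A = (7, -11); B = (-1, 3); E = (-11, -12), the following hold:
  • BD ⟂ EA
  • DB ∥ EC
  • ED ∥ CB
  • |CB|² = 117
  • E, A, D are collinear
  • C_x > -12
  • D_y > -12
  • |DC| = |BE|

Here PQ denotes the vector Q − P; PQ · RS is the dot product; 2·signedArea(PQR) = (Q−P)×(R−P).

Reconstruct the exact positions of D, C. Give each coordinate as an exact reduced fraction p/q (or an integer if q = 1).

1. D_x = -1/5  [E, A, D are collinear ∩ BD ⟂ EA]
2. D_y = -57/5  [E, A, D are collinear ∩ BD ⟂ EA]
   → D = (-1/5, -57/5)
3. C_x = -59/5  [ED ∥ CB ∩ DB ∥ EC]
4. C_y = 12/5  [ED ∥ CB ∩ DB ∥ EC]
   → C = (-59/5, 12/5)

C = (-59/5, 12/5)
D = (-1/5, -57/5)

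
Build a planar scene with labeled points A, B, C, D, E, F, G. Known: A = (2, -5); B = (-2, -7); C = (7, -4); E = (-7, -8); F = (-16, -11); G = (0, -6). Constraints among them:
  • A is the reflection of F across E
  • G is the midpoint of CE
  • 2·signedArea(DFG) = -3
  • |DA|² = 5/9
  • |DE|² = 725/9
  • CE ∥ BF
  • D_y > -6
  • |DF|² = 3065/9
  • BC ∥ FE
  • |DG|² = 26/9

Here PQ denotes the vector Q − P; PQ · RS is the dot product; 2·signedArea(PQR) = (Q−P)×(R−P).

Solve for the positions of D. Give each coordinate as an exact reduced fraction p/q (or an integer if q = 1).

D = (5/3, -17/3)

1. D_x = 5/3  [line -5·x + 16·y + 99 = 0 ∩ |DG|² = 26/9]
2. D_y = -17/3  [line -5·x + 16·y + 99 = 0 ∩ |DG|² = 26/9]
   → D = (5/3, -17/3)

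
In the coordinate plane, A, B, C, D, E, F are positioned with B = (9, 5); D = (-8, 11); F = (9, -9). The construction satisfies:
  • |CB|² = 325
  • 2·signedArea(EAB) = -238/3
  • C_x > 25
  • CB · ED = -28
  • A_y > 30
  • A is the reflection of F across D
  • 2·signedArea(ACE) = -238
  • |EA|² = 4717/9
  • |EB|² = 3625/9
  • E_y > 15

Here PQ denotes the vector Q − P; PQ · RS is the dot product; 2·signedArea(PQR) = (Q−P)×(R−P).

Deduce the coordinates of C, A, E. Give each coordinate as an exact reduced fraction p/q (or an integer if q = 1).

A = (-25, 31)
C = (26, -1)
E = (-8, 47/3)

1. A_x = -25  [A is the reflection of F across D]
2. A_y = 31  [A is the reflection of F across D]
   → A = (-25, 31)
3. E_x = -8  [line 26·x + 34·y + -974/3 = 0 ∩ |EB|² = 3625/9]
4. E_y = 47/3  [line 26·x + 34·y + -974/3 = 0 ∩ |EB|² = 3625/9]
   → E = (-8, 47/3)
5. C_x = 26  [CB · ED = -28 ∩ 2·signedArea(ACE) = -238]
6. C_y = -1  [CB · ED = -28 ∩ 2·signedArea(ACE) = -238]
   → C = (26, -1)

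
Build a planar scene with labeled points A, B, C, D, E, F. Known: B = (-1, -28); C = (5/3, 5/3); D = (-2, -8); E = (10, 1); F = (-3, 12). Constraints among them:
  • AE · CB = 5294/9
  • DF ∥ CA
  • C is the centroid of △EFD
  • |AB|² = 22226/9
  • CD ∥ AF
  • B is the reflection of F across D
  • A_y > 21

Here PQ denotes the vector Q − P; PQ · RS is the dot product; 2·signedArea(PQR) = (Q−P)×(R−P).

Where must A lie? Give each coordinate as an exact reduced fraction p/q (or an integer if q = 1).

1. A_x = 2/3  [CD ∥ AF ∩ DF ∥ CA]
2. A_y = 65/3  [CD ∥ AF ∩ DF ∥ CA]
   → A = (2/3, 65/3)

A = (2/3, 65/3)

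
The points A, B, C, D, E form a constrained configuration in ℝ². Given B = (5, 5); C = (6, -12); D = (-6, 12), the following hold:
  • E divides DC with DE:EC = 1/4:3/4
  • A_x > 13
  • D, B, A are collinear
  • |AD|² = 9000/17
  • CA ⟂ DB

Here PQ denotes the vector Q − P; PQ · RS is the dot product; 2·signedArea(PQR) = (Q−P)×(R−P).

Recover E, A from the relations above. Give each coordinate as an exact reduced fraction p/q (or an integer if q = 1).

A = (228/17, -6/17)
E = (-3, 6)

1. E_x = -3  [E divides DC with DE:EC = 1/4:3/4]
2. E_y = 6  [E divides DC with DE:EC = 1/4:3/4]
   → E = (-3, 6)
3. A_x = 228/17  [D, B, A are collinear ∩ CA ⟂ DB]
4. A_y = -6/17  [D, B, A are collinear ∩ CA ⟂ DB]
   → A = (228/17, -6/17)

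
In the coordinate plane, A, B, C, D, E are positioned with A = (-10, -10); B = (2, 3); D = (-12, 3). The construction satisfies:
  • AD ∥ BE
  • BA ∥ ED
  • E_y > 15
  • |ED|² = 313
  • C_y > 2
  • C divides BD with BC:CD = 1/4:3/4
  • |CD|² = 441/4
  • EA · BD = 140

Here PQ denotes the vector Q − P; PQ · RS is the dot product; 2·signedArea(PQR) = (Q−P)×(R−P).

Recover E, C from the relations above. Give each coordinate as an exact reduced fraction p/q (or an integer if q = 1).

C = (-3/2, 3)
E = (0, 16)

1. E_x = 0  [BA ∥ ED ∩ AD ∥ BE]
2. E_y = 16  [BA ∥ ED ∩ AD ∥ BE]
   → E = (0, 16)
3. C_x = -3/2  [C divides BD with BC:CD = 1/4:3/4]
4. C_y = 3  [C divides BD with BC:CD = 1/4:3/4]
   → C = (-3/2, 3)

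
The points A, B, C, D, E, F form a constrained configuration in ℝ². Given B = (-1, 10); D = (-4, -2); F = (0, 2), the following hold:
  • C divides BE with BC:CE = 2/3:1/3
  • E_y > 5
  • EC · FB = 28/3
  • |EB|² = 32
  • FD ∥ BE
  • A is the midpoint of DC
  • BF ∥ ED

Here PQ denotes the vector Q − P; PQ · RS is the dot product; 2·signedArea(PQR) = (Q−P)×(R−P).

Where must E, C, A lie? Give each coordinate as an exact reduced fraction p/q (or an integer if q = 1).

A = (-23/6, 8/3)
C = (-11/3, 22/3)
E = (-5, 6)

1. E_x = -5  [BF ∥ ED ∩ FD ∥ BE]
2. E_y = 6  [BF ∥ ED ∩ FD ∥ BE]
   → E = (-5, 6)
3. C_x = -11/3  [C divides BE with BC:CE = 2/3:1/3]
4. C_y = 22/3  [C divides BE with BC:CE = 2/3:1/3]
   → C = (-11/3, 22/3)
5. A_x = -23/6  [A is the midpoint of DC]
6. A_y = 8/3  [A is the midpoint of DC]
   → A = (-23/6, 8/3)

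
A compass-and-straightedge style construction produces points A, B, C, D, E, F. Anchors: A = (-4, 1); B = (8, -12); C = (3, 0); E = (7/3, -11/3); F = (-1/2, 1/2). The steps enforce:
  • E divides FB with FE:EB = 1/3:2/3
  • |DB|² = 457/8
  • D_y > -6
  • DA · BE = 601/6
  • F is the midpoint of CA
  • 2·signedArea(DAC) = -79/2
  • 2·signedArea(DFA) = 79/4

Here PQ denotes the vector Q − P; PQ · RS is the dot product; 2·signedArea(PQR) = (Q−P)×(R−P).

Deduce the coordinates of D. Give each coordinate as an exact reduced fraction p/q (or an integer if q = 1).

D = (15/4, -23/4)

1. D_x = 15/4  [2·signedArea(DFA) = 79/4 ∩ DA · BE = 601/6]
2. D_y = -23/4  [2·signedArea(DFA) = 79/4 ∩ DA · BE = 601/6]
   → D = (15/4, -23/4)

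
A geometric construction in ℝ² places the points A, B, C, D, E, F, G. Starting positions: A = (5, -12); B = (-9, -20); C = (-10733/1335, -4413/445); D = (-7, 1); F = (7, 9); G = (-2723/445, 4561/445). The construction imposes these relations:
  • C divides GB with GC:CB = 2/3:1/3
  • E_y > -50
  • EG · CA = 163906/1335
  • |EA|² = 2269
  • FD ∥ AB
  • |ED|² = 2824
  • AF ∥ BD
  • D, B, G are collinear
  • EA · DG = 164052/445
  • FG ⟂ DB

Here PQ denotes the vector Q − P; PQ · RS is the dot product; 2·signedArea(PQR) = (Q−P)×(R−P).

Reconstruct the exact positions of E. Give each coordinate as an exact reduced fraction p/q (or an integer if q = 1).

1. E_x = -25  [EA · DG = 164052/445 ∩ EG · CA = 163906/1335]
2. E_y = -49  [EA · DG = 164052/445 ∩ EG · CA = 163906/1335]
   → E = (-25, -49)

E = (-25, -49)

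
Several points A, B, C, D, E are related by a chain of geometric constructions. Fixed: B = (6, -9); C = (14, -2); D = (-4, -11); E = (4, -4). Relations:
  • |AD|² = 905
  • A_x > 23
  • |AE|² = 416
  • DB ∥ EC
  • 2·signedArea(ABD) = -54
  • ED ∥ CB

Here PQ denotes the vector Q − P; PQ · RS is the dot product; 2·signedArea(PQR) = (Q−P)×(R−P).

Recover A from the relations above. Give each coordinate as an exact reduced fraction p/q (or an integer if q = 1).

A = (24, 0)

1. A_x = 24  [line 2·x + -10·y + -48 = 0 ∩ |AD|² = 905]
2. A_y = 0  [line 2·x + -10·y + -48 = 0 ∩ |AD|² = 905]
   → A = (24, 0)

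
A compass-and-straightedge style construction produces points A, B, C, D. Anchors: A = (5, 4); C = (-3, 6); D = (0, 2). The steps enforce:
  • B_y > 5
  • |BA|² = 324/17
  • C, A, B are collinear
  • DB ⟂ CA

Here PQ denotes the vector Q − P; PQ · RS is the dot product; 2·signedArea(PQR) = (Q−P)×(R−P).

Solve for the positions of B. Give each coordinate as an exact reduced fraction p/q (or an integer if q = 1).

1. B_x = 13/17  [C, A, B are collinear ∩ DB ⟂ CA]
2. B_y = 86/17  [C, A, B are collinear ∩ DB ⟂ CA]
   → B = (13/17, 86/17)

B = (13/17, 86/17)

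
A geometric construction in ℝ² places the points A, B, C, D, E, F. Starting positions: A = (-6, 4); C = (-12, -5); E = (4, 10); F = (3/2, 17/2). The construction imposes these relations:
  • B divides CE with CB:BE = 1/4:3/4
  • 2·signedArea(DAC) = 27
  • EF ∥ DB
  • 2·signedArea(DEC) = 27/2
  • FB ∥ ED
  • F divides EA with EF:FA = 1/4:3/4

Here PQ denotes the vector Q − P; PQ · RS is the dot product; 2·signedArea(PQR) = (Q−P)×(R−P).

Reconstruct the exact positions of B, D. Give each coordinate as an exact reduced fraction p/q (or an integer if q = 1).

1. B_x = -8  [B divides CE with CB:BE = 1/4:3/4]
2. B_y = -5/4  [B divides CE with CB:BE = 1/4:3/4]
   → B = (-8, -5/4)
3. D_x = -11/2  [EF ∥ DB ∩ FB ∥ ED]
4. D_y = 1/4  [EF ∥ DB ∩ FB ∥ ED]
   → D = (-11/2, 1/4)

B = (-8, -5/4)
D = (-11/2, 1/4)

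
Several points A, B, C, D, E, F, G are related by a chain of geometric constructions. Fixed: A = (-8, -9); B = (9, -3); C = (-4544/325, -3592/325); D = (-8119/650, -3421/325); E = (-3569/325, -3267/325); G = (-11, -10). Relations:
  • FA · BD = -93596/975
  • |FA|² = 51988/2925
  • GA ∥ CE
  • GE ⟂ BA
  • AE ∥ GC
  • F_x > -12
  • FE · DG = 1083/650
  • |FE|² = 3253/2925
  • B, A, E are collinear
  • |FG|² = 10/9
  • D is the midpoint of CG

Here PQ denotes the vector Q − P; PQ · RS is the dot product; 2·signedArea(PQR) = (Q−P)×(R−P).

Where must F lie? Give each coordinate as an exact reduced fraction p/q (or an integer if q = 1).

F = (-3896/325, -10109/975)

1. F_x = -3896/325  [FE · DG = 1083/650 ∩ FA · BD = -93596/975]
2. F_y = -10109/975  [FE · DG = 1083/650 ∩ FA · BD = -93596/975]
   → F = (-3896/325, -10109/975)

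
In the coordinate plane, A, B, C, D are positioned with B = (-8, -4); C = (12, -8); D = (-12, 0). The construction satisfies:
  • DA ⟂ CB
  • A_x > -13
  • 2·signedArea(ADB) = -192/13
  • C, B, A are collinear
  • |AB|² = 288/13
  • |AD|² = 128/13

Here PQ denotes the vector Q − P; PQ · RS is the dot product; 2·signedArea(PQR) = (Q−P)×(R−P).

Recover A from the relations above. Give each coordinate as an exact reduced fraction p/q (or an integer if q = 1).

1. A_x = -164/13  [C, B, A are collinear ∩ DA ⟂ CB]
2. A_y = -40/13  [C, B, A are collinear ∩ DA ⟂ CB]
   → A = (-164/13, -40/13)

A = (-164/13, -40/13)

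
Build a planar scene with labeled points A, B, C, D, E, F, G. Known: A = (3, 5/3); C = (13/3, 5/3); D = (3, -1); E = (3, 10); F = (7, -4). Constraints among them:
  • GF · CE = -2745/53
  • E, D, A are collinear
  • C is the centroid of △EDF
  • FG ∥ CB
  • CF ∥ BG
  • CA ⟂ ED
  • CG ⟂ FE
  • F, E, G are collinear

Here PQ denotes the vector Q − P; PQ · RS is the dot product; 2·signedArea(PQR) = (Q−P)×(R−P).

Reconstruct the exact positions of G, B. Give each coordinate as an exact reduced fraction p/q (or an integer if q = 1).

B = (419/159, 1210/159)
G = (281/53, 103/53)

1. G_x = 281/53  [F, E, G are collinear ∩ CG ⟂ FE]
2. G_y = 103/53  [F, E, G are collinear ∩ CG ⟂ FE]
   → G = (281/53, 103/53)
3. B_x = 419/159  [CF ∥ BG ∩ FG ∥ CB]
4. B_y = 1210/159  [CF ∥ BG ∩ FG ∥ CB]
   → B = (419/159, 1210/159)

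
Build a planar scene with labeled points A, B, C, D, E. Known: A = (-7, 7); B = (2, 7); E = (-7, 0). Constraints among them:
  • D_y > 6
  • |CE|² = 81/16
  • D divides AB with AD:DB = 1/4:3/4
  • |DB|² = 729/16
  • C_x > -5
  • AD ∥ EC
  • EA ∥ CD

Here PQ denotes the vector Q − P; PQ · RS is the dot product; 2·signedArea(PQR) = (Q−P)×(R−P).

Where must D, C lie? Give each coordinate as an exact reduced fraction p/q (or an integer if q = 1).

C = (-19/4, 0)
D = (-19/4, 7)

1. D_x = -19/4  [D divides AB with AD:DB = 1/4:3/4]
2. D_y = 7  [D divides AB with AD:DB = 1/4:3/4]
   → D = (-19/4, 7)
3. C_x = -19/4  [EA ∥ CD ∩ AD ∥ EC]
4. C_y = 0  [EA ∥ CD ∩ AD ∥ EC]
   → C = (-19/4, 0)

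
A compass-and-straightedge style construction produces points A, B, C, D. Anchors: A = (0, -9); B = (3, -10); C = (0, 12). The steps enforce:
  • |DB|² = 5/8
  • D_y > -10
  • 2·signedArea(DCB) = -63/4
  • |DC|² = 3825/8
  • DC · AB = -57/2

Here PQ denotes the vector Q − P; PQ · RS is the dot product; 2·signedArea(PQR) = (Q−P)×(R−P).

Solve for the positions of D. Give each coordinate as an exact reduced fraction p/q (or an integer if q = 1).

D = (9/4, -39/4)

1. D_x = 9/4  [2·signedArea(DCB) = -63/4 ∩ DC · AB = -57/2]
2. D_y = -39/4  [2·signedArea(DCB) = -63/4 ∩ DC · AB = -57/2]
   → D = (9/4, -39/4)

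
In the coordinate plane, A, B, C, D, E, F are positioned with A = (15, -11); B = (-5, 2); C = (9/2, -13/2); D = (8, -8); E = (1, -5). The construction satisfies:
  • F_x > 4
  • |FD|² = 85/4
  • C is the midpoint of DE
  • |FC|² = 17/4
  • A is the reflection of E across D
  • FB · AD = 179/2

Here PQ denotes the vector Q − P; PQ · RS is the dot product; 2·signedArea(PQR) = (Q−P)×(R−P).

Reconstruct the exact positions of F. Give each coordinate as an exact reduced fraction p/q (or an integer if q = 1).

1. F_x = 5  [line 7·x + -3·y + -97/2 = 0 ∩ |FC|² = 17/4]
2. F_y = -9/2  [line 7·x + -3·y + -97/2 = 0 ∩ |FC|² = 17/4]
   → F = (5, -9/2)

F = (5, -9/2)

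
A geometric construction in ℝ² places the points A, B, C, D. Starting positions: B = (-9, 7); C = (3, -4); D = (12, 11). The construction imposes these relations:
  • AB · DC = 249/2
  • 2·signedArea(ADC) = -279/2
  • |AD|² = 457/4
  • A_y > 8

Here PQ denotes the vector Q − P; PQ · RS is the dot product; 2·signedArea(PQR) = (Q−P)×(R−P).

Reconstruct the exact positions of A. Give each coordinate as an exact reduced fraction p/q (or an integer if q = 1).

A = (3/2, 9)

1. A_x = 3/2  [AB · DC = 249/2 ∩ 2·signedArea(ADC) = -279/2]
2. A_y = 9  [AB · DC = 249/2 ∩ 2·signedArea(ADC) = -279/2]
   → A = (3/2, 9)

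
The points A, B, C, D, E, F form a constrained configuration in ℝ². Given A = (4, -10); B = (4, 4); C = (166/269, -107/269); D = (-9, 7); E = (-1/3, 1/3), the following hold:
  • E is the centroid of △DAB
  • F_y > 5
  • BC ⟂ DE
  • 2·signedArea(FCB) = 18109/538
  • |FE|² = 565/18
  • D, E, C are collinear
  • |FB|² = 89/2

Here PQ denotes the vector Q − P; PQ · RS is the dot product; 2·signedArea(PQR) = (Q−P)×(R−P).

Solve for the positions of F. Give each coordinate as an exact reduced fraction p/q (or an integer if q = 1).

1. F_x = -5/2  [line -1183/269·x + 910/269·y + -15925/538 = 0 ∩ |FE|² = 565/18]
2. F_y = 11/2  [line -1183/269·x + 910/269·y + -15925/538 = 0 ∩ |FE|² = 565/18]
   → F = (-5/2, 11/2)

F = (-5/2, 11/2)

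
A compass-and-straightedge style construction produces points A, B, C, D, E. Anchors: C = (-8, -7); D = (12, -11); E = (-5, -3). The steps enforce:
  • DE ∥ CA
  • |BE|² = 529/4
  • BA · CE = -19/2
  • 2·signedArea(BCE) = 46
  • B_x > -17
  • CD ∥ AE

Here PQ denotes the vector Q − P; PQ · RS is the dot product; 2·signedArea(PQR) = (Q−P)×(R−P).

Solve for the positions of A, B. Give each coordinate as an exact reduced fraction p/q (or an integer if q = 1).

1. A_x = -25  [CD ∥ AE ∩ DE ∥ CA]
2. A_y = 1  [CD ∥ AE ∩ DE ∥ CA]
   → A = (-25, 1)
3. B_x = -33/2  [2·signedArea(BCE) = 46 ∩ BA · CE = -19/2]
4. B_y = -3  [2·signedArea(BCE) = 46 ∩ BA · CE = -19/2]
   → B = (-33/2, -3)

A = (-25, 1)
B = (-33/2, -3)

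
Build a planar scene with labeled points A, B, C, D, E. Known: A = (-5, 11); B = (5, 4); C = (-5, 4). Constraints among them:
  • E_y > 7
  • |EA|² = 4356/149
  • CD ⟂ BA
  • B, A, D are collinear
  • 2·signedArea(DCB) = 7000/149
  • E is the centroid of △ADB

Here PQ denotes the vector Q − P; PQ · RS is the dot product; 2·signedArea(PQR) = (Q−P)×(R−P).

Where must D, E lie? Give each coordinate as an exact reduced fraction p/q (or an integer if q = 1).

1. D_x = -255/149  [B, A, D are collinear ∩ CD ⟂ BA]
2. D_y = 1296/149  [B, A, D are collinear ∩ CD ⟂ BA]
   → D = (-255/149, 1296/149)
3. E_x = -85/149  [E is the centroid of △ADB]
4. E_y = 1177/149  [E is the centroid of △ADB]
   → E = (-85/149, 1177/149)

D = (-255/149, 1296/149)
E = (-85/149, 1177/149)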